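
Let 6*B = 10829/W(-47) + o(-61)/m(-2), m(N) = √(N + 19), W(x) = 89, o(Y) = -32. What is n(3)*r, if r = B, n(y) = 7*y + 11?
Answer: 173264/267 - 512*√17/51 ≈ 607.54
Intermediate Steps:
n(y) = 11 + 7*y
m(N) = √(19 + N)
B = 10829/534 - 16*√17/51 (B = (10829/89 - 32/√(19 - 2))/6 = (10829*(1/89) - 32*√17/17)/6 = (10829/89 - 32*√17/17)/6 = 10829/534 - 16*√17/51 ≈ 18.986)
r = 10829/534 - 16*√17/51 ≈ 18.986
n(3)*r = (11 + 7*3)*(10829/534 - 16*√17/51) = (11 + 21)*(10829/534 - 16*√17/51) = 32*(10829/534 - 16*√17/51) = 173264/267 - 512*√17/51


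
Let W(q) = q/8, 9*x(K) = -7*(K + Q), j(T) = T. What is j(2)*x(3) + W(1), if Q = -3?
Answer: 1/8 ≈ 0.12500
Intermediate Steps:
x(K) = 7/3 - 7*K/9 (x(K) = (-7*(K - 3))/9 = (-7*(-3 + K))/9 = (21 - 7*K)/9 = 7/3 - 7*K/9)
W(q) = q/8 (W(q) = q*(1/8) = q/8)
j(2)*x(3) + W(1) = 2*(7/3 - 7/9*3) + (1/8)*1 = 2*(7/3 - 7/3) + 1/8 = 2*0 + 1/8 = 0 + 1/8 = 1/8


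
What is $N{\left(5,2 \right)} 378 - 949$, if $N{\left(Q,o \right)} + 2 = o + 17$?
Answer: $5477$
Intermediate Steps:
$N{\left(Q,o \right)} = 15 + o$ ($N{\left(Q,o \right)} = -2 + \left(o + 17\right) = -2 + \left(17 + o\right) = 15 + o$)
$N{\left(5,2 \right)} 378 - 949 = \left(15 + 2\right) 378 - 949 = 17 \cdot 378 - 949 = 6426 - 949 = 5477$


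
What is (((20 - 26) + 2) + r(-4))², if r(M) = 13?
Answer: 81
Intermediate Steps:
(((20 - 26) + 2) + r(-4))² = (((20 - 26) + 2) + 13)² = ((-6 + 2) + 13)² = (-4 + 13)² = 9² = 81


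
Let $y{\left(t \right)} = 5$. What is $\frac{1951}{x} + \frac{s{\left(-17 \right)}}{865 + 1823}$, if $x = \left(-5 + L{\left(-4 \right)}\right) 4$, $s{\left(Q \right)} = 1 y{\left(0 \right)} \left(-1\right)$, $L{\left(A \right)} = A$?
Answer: $- \frac{437039}{8064} \approx -54.196$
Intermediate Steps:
$s{\left(Q \right)} = -5$ ($s{\left(Q \right)} = 1 \cdot 5 \left(-1\right) = 5 \left(-1\right) = -5$)
$x = -36$ ($x = \left(-5 - 4\right) 4 = \left(-9\right) 4 = -36$)
$\frac{1951}{x} + \frac{s{\left(-17 \right)}}{865 + 1823} = \frac{1951}{-36} - \frac{5}{865 + 1823} = 1951 \left(- \frac{1}{36}\right) - \frac{5}{2688} = - \frac{1951}{36} - \frac{5}{2688} = - \frac{437039}{8064}$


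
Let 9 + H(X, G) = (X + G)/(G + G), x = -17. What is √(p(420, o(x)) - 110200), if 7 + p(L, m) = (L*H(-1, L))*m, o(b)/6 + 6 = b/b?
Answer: 2*I*√773 ≈ 55.606*I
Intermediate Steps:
H(X, G) = -9 + (G + X)/(2*G) (H(X, G) = -9 + (X + G)/(G + G) = -9 + (G + X)/((2*G)) = -9 + (G + X)*(1/(2*G)) = -9 + (G + X)/(2*G))
o(b) = -30 (o(b) = -36 + 6*(b/b) = -36 + 6*1 = -36 + 6 = -30)
p(L, m) = -7 + m*(-½ - 17*L/2) (p(L, m) = -7 + (L*((-1 - 17*L)/(2*L)))*m = -7 + (-½ - 17*L/2)*m = -7 + m*(-½ - 17*L/2))
√(p(420, o(x)) - 110200) = √((-7 - ½*(-30)*(1 + 17*420)) - 110200) = √((-7 - ½*(-30)*(1 + 7140)) - 110200) = √((-7 - ½*(-30)*7141) - 110200) = √((-7 + 107115) - 110200) = √(107108 - 110200) = √(-3092) = 2*I*√773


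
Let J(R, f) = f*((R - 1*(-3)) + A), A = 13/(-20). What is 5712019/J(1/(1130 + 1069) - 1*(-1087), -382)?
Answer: -125607297810/9150739903 ≈ -13.726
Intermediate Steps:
A = -13/20 (A = 13*(-1/20) = -13/20 ≈ -0.65000)
J(R, f) = f*(47/20 + R) (J(R, f) = f*((R - 1*(-3)) - 13/20) = f*((R + 3) - 13/20) = f*((3 + R) - 13/20) = f*(47/20 + R))
5712019/J(1/(1130 + 1069) - 1*(-1087), -382) = 5712019/(((1/20)*(-382)*(47 + 20*(1/(1130 + 1069) - 1*(-1087))))) = 5712019/(((1/20)*(-382)*(47 + 20*(1/2199 + 1087)))) = 5712019/(((1/20)*(-382)*(47 + 20*(2390314/2199)))) = 5712019/(((1/20)*(-382)*(47 + 47806280/2199))) = 5712019/(((1/20)*(-382)*(47909633/2199))) = 5712019/(-9150739903/21990) = 5712019*(-21990/9150739903) = -125607297810/9150739903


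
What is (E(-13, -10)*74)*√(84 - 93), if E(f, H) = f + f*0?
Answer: -2886*I ≈ -2886.0*I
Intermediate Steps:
E(f, H) = f (E(f, H) = f + 0 = f)
(E(-13, -10)*74)*√(84 - 93) = (-13*74)*√(84 - 93) = -2886*I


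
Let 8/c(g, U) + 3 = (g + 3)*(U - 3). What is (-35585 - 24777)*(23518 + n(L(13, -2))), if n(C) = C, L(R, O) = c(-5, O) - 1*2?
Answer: -9936792440/7 ≈ -1.4195e+9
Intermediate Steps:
c(g, U) = 8/(-3 + (-3 + U)*(3 + g)) (c(g, U) = 8/(-3 + (g + 3)*(U - 3)) = 8/(-3 + (3 + g)*(-3 + U)) = 8/(-3 + (-3 + U)*(3 + g)))
L(R, O) = -2 + 8/(3 - 2*O) (L(R, O) = 8/(-12 - 3*(-5) + 3*O + O*(-5)) - 1*2 = 8/(-12 + 15 + 3*O - 5*O) - 2 = 8/(3 - 2*O) - 2 = -2 + 8/(3 - 2*O))
(-35585 - 24777)*(23518 + n(L(13, -2))) = (-35585 - 24777)*(23518 + 2*(1 + 2*(-2))/(3 - 2*(-2))) = -60362*(23518 + 2*(1 - 4)/(3 + 4)) = -60362*(23518 + 2*(-3)/7) = -60362*(23518 + 2*(⅐)*(-3)) = -60362*(23518 - 6/7) = -60362*164620/7 = -9936792440/7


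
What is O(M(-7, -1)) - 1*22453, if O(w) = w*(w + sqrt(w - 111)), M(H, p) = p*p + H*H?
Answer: -19953 + 50*I*sqrt(61) ≈ -19953.0 + 390.51*I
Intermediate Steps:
M(H, p) = H**2 + p**2 (M(H, p) = p**2 + H**2 = H**2 + p**2)
O(w) = w*(w + sqrt(-111 + w))
O(M(-7, -1)) - 1*22453 = ((-7)**2 + (-1)**2)*(((-7)**2 + (-1)**2) + sqrt(-111 + ((-7)**2 + (-1)**2))) - 1*22453 = (49 + 1)*((49 + 1) + sqrt(-111 + (49 + 1))) - 22453 = 50*(50 + sqrt(-111 + 50)) - 22453 = 50*(50 + sqrt(-61)) - 22453 = 50*(50 + I*sqrt(61)) - 22453 = (2500 + 50*I*sqrt(61)) - 22453 = -19953 + 50*I*sqrt(61)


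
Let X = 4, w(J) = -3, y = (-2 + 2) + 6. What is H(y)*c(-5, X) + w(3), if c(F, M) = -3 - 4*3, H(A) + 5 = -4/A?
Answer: 82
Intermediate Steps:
y = 6 (y = 0 + 6 = 6)
H(A) = -5 - 4/A
c(F, M) = -15 (c(F, M) = -3 - 12 = -15)
H(y)*c(-5, X) + w(3) = (-5 - 4/6)*(-15) - 3 = (-5 - 4*⅙)*(-15) - 3 = (-5 - ⅔)*(-15) - 3 = -17/3*(-15) - 3 = 85 - 3 = 82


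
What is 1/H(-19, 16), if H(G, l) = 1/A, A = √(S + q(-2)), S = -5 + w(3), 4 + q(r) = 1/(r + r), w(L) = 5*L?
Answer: √23/2 ≈ 2.3979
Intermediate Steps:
q(r) = -4 + 1/(2*r) (q(r) = -4 + 1/(r + r) = -4 + 1/(2*r))
S = 10 (S = -5 + 5*3 = -5 + 15 = 10)
A = √23/2 (A = √(10 + (-4 + (½)/(-2))) = √(10 + (-4 + (½)*(-½))) = √(10 + (-4 - ¼)) = √(10 - 17/4) = √(23/4) = √23/2 ≈ 2.3979)
H(G, l) = 2*√23/23 (H(G, l) = 1/(√23/2) = 2*√23/23)
1/H(-19, 16) = 1/(2*√23/23) = √23/2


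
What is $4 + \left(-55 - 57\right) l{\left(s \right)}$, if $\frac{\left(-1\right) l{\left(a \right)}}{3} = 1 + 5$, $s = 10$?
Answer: $2020$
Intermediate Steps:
$l{\left(a \right)} = -18$ ($l{\left(a \right)} = - 3 \left(1 + 5\right) = \left(-3\right) 6 = -18$)
$4 + \left(-55 - 57\right) l{\left(s \right)} = 4 + \left(-55 - 57\right) \left(-18\right) = 4 - -2016 = 4 + 2016 = 2020$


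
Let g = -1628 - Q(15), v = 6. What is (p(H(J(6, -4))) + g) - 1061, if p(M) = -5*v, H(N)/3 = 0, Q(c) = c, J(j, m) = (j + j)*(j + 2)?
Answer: -2734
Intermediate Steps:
J(j, m) = 2*j*(2 + j) (J(j, m) = (2*j)*(2 + j) = 2*j*(2 + j))
H(N) = 0 (H(N) = 3*0 = 0)
p(M) = -30 (p(M) = -5*6 = -30)
g = -1643 (g = -1628 - 1*15 = -1628 - 15 = -1643)
(p(H(J(6, -4))) + g) - 1061 = (-30 - 1643) - 1061 = -1673 - 1061 = -2734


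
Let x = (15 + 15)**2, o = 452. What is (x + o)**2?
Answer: 1827904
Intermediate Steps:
x = 900 (x = 30**2 = 900)
(x + o)**2 = (900 + 452)**2 = 1352**2 = 1827904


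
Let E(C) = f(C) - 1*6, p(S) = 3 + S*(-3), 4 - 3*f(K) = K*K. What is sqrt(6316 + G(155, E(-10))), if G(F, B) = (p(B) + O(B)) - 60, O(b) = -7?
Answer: sqrt(6366) ≈ 79.787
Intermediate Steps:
f(K) = 4/3 - K**2/3 (f(K) = 4/3 - K*K/3 = 4/3 - K**2/3)
p(S) = 3 - 3*S
E(C) = -14/3 - C**2/3 (E(C) = (4/3 - C**2/3) - 1*6 = (4/3 - C**2/3) - 6 = -14/3 - C**2/3)
G(F, B) = -64 - 3*B (G(F, B) = ((3 - 3*B) - 7) - 60 = (-4 - 3*B) - 60 = -64 - 3*B)
sqrt(6316 + G(155, E(-10))) = sqrt(6316 + (-64 - 3*(-14/3 - 1/3*(-10)**2))) = sqrt(6316 + (-64 - 3*(-14/3 - 1/3*100))) = sqrt(6316 + (-64 - 3*(-14/3 - 100/3))) = sqrt(6316 + (-64 - 3*(-38))) = sqrt(6316 + (-64 + 114)) = sqrt(6316 + 50) = sqrt(6366)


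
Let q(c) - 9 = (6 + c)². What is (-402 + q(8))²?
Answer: 38809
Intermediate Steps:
q(c) = 9 + (6 + c)²
(-402 + q(8))² = (-402 + (9 + (6 + 8)²))² = (-402 + (9 + 14²))² = (-402 + (9 + 196))² = (-402 + 205)² = (-197)² = 38809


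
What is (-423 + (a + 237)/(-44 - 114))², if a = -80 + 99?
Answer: 1125267025/6241 ≈ 1.8030e+5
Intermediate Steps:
a = 19
(-423 + (a + 237)/(-44 - 114))² = (-423 + (19 + 237)/(-44 - 114))² = (-423 + 256/(-158))² = (-423 + 256*(-1/158))² = (-423 - 128/79)² = (-33545/79)² = 1125267025/6241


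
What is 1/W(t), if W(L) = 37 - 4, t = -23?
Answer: 1/33 ≈ 0.030303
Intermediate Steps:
W(L) = 33
1/W(t) = 1/33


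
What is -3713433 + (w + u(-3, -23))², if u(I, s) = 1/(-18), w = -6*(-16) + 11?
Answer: -1199446667/324 ≈ -3.7020e+6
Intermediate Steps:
w = 107 (w = 96 + 11 = 107)
u(I, s) = -1/18
-3713433 + (w + u(-3, -23))² = -3713433 + (107 - 1/18)² = -3713433 + (1925/18)² = -3713433 + 3705625/324 = -1199446667/324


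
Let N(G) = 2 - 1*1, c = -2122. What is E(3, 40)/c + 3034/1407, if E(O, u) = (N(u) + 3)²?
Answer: 3207818/1492827 ≈ 2.1488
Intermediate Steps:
N(G) = 1 (N(G) = 2 - 1 = 1)
E(O, u) = 16 (E(O, u) = (1 + 3)² = 4² = 16)
E(3, 40)/c + 3034/1407 = 16/(-2122) + 3034/1407 = 16*(-1/2122) + 3034*(1/1407) = -8/1061 + 3034/1407 = 3207818/1492827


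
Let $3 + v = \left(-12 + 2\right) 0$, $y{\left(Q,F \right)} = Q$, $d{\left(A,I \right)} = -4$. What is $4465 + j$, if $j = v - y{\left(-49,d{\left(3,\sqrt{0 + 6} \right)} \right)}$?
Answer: $4511$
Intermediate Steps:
$v = -3$ ($v = -3 + \left(-12 + 2\right) 0 = -3 - 0 = -3 + 0 = -3$)
$j = 46$ ($j = -3 - -49 = -3 + 49 = 46$)
$4465 + j = 4465 + 46 = 4511$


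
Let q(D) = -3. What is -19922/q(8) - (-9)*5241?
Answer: 161429/3 ≈ 53810.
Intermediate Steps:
-19922/q(8) - (-9)*5241 = -19922/(-3) - (-9)*5241 = -19922*(-1/3) - 1*(-47169) = 19922/3 + 47169 = 161429/3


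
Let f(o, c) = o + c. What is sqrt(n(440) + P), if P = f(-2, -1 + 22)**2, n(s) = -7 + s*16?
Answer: sqrt(7394) ≈ 85.988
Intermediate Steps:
f(o, c) = c + o
n(s) = -7 + 16*s
P = 361 (P = ((-1 + 22) - 2)**2 = (21 - 2)**2 = 19**2 = 361)
sqrt(n(440) + P) = sqrt((-7 + 16*440) + 361) = sqrt((-7 + 7040) + 361) = sqrt(7033 + 361) = sqrt(7394)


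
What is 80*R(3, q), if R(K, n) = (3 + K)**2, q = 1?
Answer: 2880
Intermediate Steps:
80*R(3, q) = 80*(3 + 3)**2 = 80*6**2 = 80*36 = 2880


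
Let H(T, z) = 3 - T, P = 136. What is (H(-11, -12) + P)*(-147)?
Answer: -22050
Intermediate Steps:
(H(-11, -12) + P)*(-147) = ((3 - 1*(-11)) + 136)*(-147) = ((3 + 11) + 136)*(-147) = (14 + 136)*(-147) = 150*(-147) = -22050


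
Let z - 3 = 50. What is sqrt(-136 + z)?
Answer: I*sqrt(83) ≈ 9.1104*I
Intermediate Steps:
z = 53 (z = 3 + 50 = 53)
sqrt(-136 + z) = sqrt(-136 + 53) = sqrt(-83) = I*sqrt(83)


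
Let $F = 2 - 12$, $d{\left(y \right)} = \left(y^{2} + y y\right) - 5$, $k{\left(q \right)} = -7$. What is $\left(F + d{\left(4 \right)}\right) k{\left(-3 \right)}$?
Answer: $-119$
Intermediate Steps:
$d{\left(y \right)} = -5 + 2 y^{2}$ ($d{\left(y \right)} = \left(y^{2} + y^{2}\right) - 5 = 2 y^{2} - 5 = -5 + 2 y^{2}$)
$F = -10$
$\left(F + d{\left(4 \right)}\right) k{\left(-3 \right)} = \left(-10 - \left(5 - 2 \cdot 4^{2}\right)\right) \left(-7\right) = \left(-10 + \left(-5 + 2 \cdot 16\right)\right) \left(-7\right) = \left(-10 + \left(-5 + 32\right)\right) \left(-7\right) = \left(-10 + 27\right) \left(-7\right) = 17 \left(-7\right) = -119$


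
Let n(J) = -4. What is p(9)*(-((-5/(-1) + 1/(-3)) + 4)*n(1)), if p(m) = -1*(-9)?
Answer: 312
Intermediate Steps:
p(m) = 9
p(9)*(-((-5/(-1) + 1/(-3)) + 4)*n(1)) = 9*(-((-5/(-1) + 1/(-3)) + 4)*(-4)) = 9*(-((-5*(-1) + 1*(-⅓)) + 4)*(-4)) = 9*(-((5 - ⅓) + 4)*(-4)) = 9*(-(14/3 + 4)*(-4)) = 9*(-26*(-4)/3) = 9*(-1*(-104/3)) = 9*(104/3) = 312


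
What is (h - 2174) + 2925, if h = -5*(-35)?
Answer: 926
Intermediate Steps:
h = 175
(h - 2174) + 2925 = (175 - 2174) + 2925 = -1999 + 2925 = 926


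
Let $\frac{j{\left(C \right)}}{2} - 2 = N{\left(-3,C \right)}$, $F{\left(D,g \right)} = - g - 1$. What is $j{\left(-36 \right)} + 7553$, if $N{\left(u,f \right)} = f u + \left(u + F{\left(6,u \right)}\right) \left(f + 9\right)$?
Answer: $7827$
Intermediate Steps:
$F{\left(D,g \right)} = -1 - g$
$N{\left(u,f \right)} = -9 - f + f u$ ($N{\left(u,f \right)} = f u + \left(u - \left(1 + u\right)\right) \left(f + 9\right) = f u - \left(9 + f\right) = -9 - f + f u$)
$j{\left(C \right)} = -14 - 8 C$ ($j{\left(C \right)} = 4 + 2 \left(-9 - C + C \left(-3\right)\right) = 4 + 2 \left(-9 - C - 3 C\right) = 4 + 2 \left(-9 - 4 C\right) = 4 - \left(18 + 8 C\right) = -14 - 8 C$)
$j{\left(-36 \right)} + 7553 = \left(-14 - -288\right) + 7553 = \left(-14 + 288\right) + 7553 = 274 + 7553 = 7827$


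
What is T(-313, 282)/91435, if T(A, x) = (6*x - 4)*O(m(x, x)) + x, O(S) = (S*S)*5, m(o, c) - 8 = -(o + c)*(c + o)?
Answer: 853958995279642/91435 ≈ 9.3395e+9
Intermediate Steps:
m(o, c) = 8 - (c + o)**2 (m(o, c) = 8 - (o + c)*(c + o) = 8 - (c + o)*(c + o) = 8 - (c + o)**2)
O(S) = 5*S**2 (O(S) = S**2*5 = 5*S**2)
T(A, x) = x + 5*(8 - 4*x**2)**2*(-4 + 6*x) (T(A, x) = (6*x - 4)*(5*(8 - (x + x)**2)**2) + x = (-4 + 6*x)*(5*(8 - (2*x)**2)**2) + x = (-4 + 6*x)*(5*(8 - 4*x**2)**2) + x = 5*(8 - 4*x**2)**2*(-4 + 6*x) + x = x + 5*(8 - 4*x**2)**2*(-4 + 6*x))
T(-313, 282)/91435 = (282 - 320*(-2 + 282**2)**2 + 480*282*(-2 + 282**2)**2)/91435 = (282 - 320*(-2 + 79524)**2 + 480*282*(-2 + 79524)**2)*(1/91435) = (282 - 320*79522**2 + 480*282*79522**2)*(1/91435) = (282 - 320*6323748484 + 480*282*6323748484)*(1/91435) = (282 - 2023599514880 + 855982594794240)*(1/91435) = 853958995279642*(1/91435) = 853958995279642/91435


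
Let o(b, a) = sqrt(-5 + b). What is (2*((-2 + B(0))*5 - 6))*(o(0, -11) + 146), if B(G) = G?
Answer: -4672 - 32*I*sqrt(5) ≈ -4672.0 - 71.554*I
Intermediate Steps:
(2*((-2 + B(0))*5 - 6))*(o(0, -11) + 146) = (2*((-2 + 0)*5 - 6))*(sqrt(-5 + 0) + 146) = (2*(-2*5 - 6))*(sqrt(-5) + 146) = (2*(-10 - 6))*(I*sqrt(5) + 146) = (2*(-16))*(146 + I*sqrt(5)) = -32*(146 + I*sqrt(5)) = -4672 - 32*I*sqrt(5)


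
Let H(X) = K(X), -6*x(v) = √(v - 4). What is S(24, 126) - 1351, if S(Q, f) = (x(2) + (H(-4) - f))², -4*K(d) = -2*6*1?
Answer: 248003/18 + 41*I*√2 ≈ 13778.0 + 57.983*I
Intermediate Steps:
K(d) = 3 (K(d) = -(-2*6)/4 = -(-3) = -¼*(-12) = 3)
x(v) = -√(-4 + v)/6 (x(v) = -√(v - 4)/6 = -√(-4 + v)/6)
H(X) = 3
S(Q, f) = (3 - f - I*√2/6)² (S(Q, f) = (-√(-4 + 2)/6 + (3 - f))² = (-I*√2/6 + (3 - f))² = (3 - f - I*√2/6)²)
S(24, 126) - 1351 = (-18 + 6*126 + I*√2)²/36 - 1351 = (-18 + 756 + I*√2)²/36 - 1351 = (738 + I*√2)²/36 - 1351 = -1351 + (738 + I*√2)²/36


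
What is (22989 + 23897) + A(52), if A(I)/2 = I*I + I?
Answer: 52398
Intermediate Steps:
A(I) = 2*I + 2*I² (A(I) = 2*(I*I + I) = 2*(I² + I) = 2*(I + I²) = 2*I + 2*I²)
(22989 + 23897) + A(52) = (22989 + 23897) + 2*52*(1 + 52) = 46886 + 2*52*53 = 46886 + 5512 = 52398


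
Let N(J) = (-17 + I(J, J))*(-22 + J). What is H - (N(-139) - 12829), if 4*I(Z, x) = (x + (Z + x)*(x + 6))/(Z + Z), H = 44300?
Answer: 392471/8 ≈ 49059.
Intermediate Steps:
I(Z, x) = (x + (6 + x)*(Z + x))/(8*Z) (I(Z, x) = ((x + (Z + x)*(x + 6))/(Z + Z))/4 = ((x + (Z + x)*(6 + x))/((2*Z)))/4 = ((x + (6 + x)*(Z + x))*(1/(2*Z)))/4 = ((x + (6 + x)*(Z + x))/(2*Z))/4 = (x + (6 + x)*(Z + x))/(8*Z))
N(J) = (-22 + J)*(-17 + (J² + 7*J + J*(6 + J))/(8*J)) (N(J) = (-17 + (J² + 7*J + J*(6 + J))/(8*J))*(-22 + J) = (-22 + J)*(-17 + (J² + 7*J + J*(6 + J))/(8*J)))
H - (N(-139) - 12829) = 44300 - ((1353/4 - 167/8*(-139) + (¼)*(-139)²) - 12829) = 44300 - ((1353/4 + 23213/8 + (¼)*19321) - 12829) = 44300 - ((1353/4 + 23213/8 + 19321/4) - 12829) = 44300 - (64561/8 - 12829) = 44300 - 1*(-38071/8) = 44300 + 38071/8 = 392471/8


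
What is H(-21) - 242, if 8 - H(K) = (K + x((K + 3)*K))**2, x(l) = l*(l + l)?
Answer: -81651348243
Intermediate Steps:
x(l) = 2*l**2 (x(l) = l*(2*l) = 2*l**2)
H(K) = 8 - (K + 2*K**2*(3 + K)**2)**2 (H(K) = 8 - (K + 2*((K + 3)*K)**2)**2 = 8 - (K + 2*((3 + K)*K)**2)**2 = 8 - (K + 2*(K*(3 + K))**2)**2 = 8 - (K + 2*(K**2*(3 + K)**2))**2 = 8 - (K + 2*K**2*(3 + K)**2)**2)
H(-21) - 242 = (8 - 1*(-21)**2*(1 + 2*(-21)*(3 - 21)**2)**2) - 242 = (8 - 1*441*(1 + 2*(-21)*(-18)**2)**2) - 242 = (8 - 1*441*(1 + 2*(-21)*324)**2) - 242 = (8 - 1*441*(1 - 13608)**2) - 242 = (8 - 1*441*(-13607)**2) - 242 = (8 - 1*441*185150449) - 242 = (8 - 81651348009) - 242 = -81651348001 - 242 = -81651348243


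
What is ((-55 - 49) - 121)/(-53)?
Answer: 225/53 ≈ 4.2453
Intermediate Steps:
((-55 - 49) - 121)/(-53) = (-104 - 121)*(-1/53) = -225*(-1/53) = 225/53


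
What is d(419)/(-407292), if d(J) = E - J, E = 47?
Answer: 31/33941 ≈ 0.00091335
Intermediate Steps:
d(J) = 47 - J
d(419)/(-407292) = (47 - 1*419)/(-407292) = (47 - 419)*(-1/407292) = -372*(-1/407292) = 31/33941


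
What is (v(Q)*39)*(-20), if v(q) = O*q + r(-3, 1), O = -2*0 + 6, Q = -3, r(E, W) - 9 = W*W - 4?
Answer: 9360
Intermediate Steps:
r(E, W) = 5 + W² (r(E, W) = 9 + (W*W - 4) = 9 + (W² - 4) = 9 + (-4 + W²) = 5 + W²)
O = 6 (O = 0 + 6 = 6)
v(q) = 6 + 6*q (v(q) = 6*q + (5 + 1²) = 6*q + (5 + 1) = 6*q + 6 = 6 + 6*q)
(v(Q)*39)*(-20) = ((6 + 6*(-3))*39)*(-20) = ((6 - 18)*39)*(-20) = -12*39*(-20) = -468*(-20) = 9360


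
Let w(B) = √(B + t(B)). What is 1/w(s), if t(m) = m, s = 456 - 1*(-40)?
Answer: √62/248 ≈ 0.031750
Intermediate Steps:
s = 496 (s = 456 + 40 = 496)
w(B) = √2*√B (w(B) = √(B + B) = √(2*B) = √2*√B)
1/w(s) = 1/(√2*√496) = 1/(√2*(4*√31)) = 1/(4*√62) = √62/248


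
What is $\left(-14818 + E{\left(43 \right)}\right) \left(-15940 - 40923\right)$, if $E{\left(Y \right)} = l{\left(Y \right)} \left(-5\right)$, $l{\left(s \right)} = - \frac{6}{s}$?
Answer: $\frac{36229919272}{43} \approx 8.4256 \cdot 10^{8}$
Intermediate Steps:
$E{\left(Y \right)} = \frac{30}{Y}$ ($E{\left(Y \right)} = - \frac{6}{Y} \left(-5\right) = \frac{30}{Y}$)
$\left(-14818 + E{\left(43 \right)}\right) \left(-15940 - 40923\right) = \left(-14818 + \frac{30}{43}\right) \left(-15940 - 40923\right) = \left(-14818 + 30 \cdot \frac{1}{43}\right) \left(-56863\right) = \left(-14818 + \frac{30}{43}\right) \left(-56863\right) = \left(- \frac{637144}{43}\right) \left(-56863\right) = \frac{36229919272}{43}$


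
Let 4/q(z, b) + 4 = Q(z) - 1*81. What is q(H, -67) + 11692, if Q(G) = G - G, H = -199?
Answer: 993816/85 ≈ 11692.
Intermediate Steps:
Q(G) = 0
q(z, b) = -4/85 (q(z, b) = 4/(-4 + (0 - 1*81)) = 4/(-4 + (0 - 81)) = 4/(-4 - 81) = 4/(-85) = 4*(-1/85) = -4/85)
q(H, -67) + 11692 = -4/85 + 11692 = 993816/85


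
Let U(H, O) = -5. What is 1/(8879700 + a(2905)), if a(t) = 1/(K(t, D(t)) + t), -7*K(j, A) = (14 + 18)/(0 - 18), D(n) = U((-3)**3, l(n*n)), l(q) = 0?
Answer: 183031/1625260370763 ≈ 1.1262e-7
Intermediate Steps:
D(n) = -5
K(j, A) = 16/63 (K(j, A) = -(14 + 18)/(7*(0 - 18)) = -32/(7*(-18)) = -32*(-1)/(7*18) = -1/7*(-16/9) = 16/63)
a(t) = 1/(16/63 + t)
1/(8879700 + a(2905)) = 1/(8879700 + 63/(16 + 63*2905)) = 1/(8879700 + 63/(16 + 183015)) = 1/(8879700 + 63/183031) = 1/(1625260370763/183031) = 183031/1625260370763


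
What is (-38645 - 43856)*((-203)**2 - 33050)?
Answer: -673125659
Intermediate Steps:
(-38645 - 43856)*((-203)**2 - 33050) = -82501*(41209 - 33050) = -82501*8159 = -673125659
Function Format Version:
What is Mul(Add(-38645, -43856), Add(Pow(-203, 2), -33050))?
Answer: -673125659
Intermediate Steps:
Mul(Add(-38645, -43856), Add(Pow(-203, 2), -33050)) = Mul(-82501, Add(41209, -33050)) = Mul(-82501, 8159) = -673125659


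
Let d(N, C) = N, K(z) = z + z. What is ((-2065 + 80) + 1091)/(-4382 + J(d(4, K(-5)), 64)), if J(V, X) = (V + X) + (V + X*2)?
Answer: 149/697 ≈ 0.21377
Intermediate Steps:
K(z) = 2*z
J(V, X) = 2*V + 3*X (J(V, X) = (V + X) + (V + 2*X) = 2*V + 3*X)
((-2065 + 80) + 1091)/(-4382 + J(d(4, K(-5)), 64)) = ((-2065 + 80) + 1091)/(-4382 + (2*4 + 3*64)) = (-1985 + 1091)/(-4382 + (8 + 192)) = -894/(-4382 + 200) = -894/(-4182) = -894*(-1/4182) = 149/697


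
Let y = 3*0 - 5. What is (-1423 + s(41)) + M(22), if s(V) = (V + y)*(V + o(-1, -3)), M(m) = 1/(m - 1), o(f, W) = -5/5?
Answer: 358/21 ≈ 17.048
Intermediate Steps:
o(f, W) = -1 (o(f, W) = -5*1/5 = -1)
y = -5 (y = 0 - 5 = -5)
M(m) = 1/(-1 + m)
s(V) = (-1 + V)*(-5 + V) (s(V) = (V - 5)*(V - 1) = (-5 + V)*(-1 + V) = (-1 + V)*(-5 + V))
(-1423 + s(41)) + M(22) = (-1423 + (5 + 41**2 - 6*41)) + 1/(-1 + 22) = (-1423 + (5 + 1681 - 246)) + 1/21 = (-1423 + 1440) + 1/21 = 17 + 1/21 = 358/21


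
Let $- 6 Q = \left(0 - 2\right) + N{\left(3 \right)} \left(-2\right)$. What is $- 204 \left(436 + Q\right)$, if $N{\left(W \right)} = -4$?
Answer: $-88740$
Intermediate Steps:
$Q = -1$ ($Q = - \frac{\left(0 - 2\right) - -8}{6} = - \frac{-2 + 8}{6} = \left(- \frac{1}{6}\right) 6 = -1$)
$- 204 \left(436 + Q\right) = - 204 \left(436 - 1\right) = \left(-204\right) 435 = -88740$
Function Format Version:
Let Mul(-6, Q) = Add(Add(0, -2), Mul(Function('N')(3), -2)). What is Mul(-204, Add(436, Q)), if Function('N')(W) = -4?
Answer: -88740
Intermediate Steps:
Q = -1 (Q = Mul(Rational(-1, 6), Add(Add(0, -2), Mul(-4, -2))) = Mul(Rational(-1, 6), Add(-2, 8)) = Mul(Rational(-1, 6), 6) = -1)
Mul(-204, Add(436, Q)) = Mul(-204, Add(436, -1)) = Mul(-204, 435) = -88740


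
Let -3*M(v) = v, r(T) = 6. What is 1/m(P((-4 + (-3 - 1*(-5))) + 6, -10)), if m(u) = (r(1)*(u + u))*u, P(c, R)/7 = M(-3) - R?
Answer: 1/71148 ≈ 1.4055e-5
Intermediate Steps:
M(v) = -v/3
P(c, R) = 7 - 7*R (P(c, R) = 7*(-⅓*(-3) - R) = 7*(1 - R) = 7 - 7*R)
m(u) = 12*u² (m(u) = (6*(u + u))*u = (6*(2*u))*u = (12*u)*u = 12*u²)
1/m(P((-4 + (-3 - 1*(-5))) + 6, -10)) = 1/(12*(7 - 7*(-10))²) = 1/(12*(7 + 70)²) = 1/(12*77²) = 1/(12*5929) = 1/71148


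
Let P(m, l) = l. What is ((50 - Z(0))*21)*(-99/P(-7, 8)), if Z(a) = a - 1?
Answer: -106029/8 ≈ -13254.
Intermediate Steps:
Z(a) = -1 + a
((50 - Z(0))*21)*(-99/P(-7, 8)) = ((50 - (-1 + 0))*21)*(-99/8) = ((50 - 1*(-1))*21)*(-99*⅛) = ((50 + 1)*21)*(-99/8) = (51*21)*(-99/8) = 1071*(-99/8) = -106029/8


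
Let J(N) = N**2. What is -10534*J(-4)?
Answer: -168544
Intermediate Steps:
-10534*J(-4) = -10534*(-4)**2 = -10534*16 = -168544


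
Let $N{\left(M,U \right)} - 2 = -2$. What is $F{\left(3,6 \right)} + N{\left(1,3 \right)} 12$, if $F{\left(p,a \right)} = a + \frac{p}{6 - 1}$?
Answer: $\frac{33}{5} \approx 6.6$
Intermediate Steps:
$N{\left(M,U \right)} = 0$ ($N{\left(M,U \right)} = 2 - 2 = 0$)
$F{\left(p,a \right)} = a + \frac{p}{5}$
$F{\left(3,6 \right)} + N{\left(1,3 \right)} 12 = \left(6 + \frac{1}{5} \cdot 3\right) + 0 \cdot 12 = \left(6 + \frac{3}{5}\right) + 0 = \frac{33}{5} + 0 = \frac{33}{5}$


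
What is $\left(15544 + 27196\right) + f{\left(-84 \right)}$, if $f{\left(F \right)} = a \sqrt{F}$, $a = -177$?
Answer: $42740 - 354 i \sqrt{21} \approx 42740.0 - 1622.2 i$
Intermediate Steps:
$f{\left(F \right)} = - 177 \sqrt{F}$
$\left(15544 + 27196\right) + f{\left(-84 \right)} = \left(15544 + 27196\right) - 177 \sqrt{-84} = 42740 - 177 \cdot 2 i \sqrt{21} = 42740 - 354 i \sqrt{21}$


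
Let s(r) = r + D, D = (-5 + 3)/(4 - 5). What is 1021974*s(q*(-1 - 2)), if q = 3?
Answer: -7153818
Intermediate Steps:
D = 2 (D = -2/(-1) = -2*(-1) = 2)
s(r) = 2 + r (s(r) = r + 2 = 2 + r)
1021974*s(q*(-1 - 2)) = 1021974*(2 + 3*(-1 - 2)) = 1021974*(2 + 3*(-3)) = 1021974*(2 - 9) = 1021974*(-7) = -7153818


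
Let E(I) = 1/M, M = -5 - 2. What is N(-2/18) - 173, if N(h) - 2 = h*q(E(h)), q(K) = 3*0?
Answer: -171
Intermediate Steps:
M = -7
E(I) = -⅐ (E(I) = 1/(-7) = -⅐)
q(K) = 0
N(h) = 2 (N(h) = 2 + h*0 = 2 + 0 = 2)
N(-2/18) - 173 = 2 - 173 = -171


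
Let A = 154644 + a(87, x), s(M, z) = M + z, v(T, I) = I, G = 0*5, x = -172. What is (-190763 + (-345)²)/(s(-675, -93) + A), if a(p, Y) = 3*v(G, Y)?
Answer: -35869/76680 ≈ -0.46778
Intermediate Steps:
G = 0
a(p, Y) = 3*Y
A = 154128 (A = 154644 + 3*(-172) = 154644 - 516 = 154128)
(-190763 + (-345)²)/(s(-675, -93) + A) = (-190763 + (-345)²)/((-675 - 93) + 154128) = (-190763 + 119025)/(-768 + 154128) = -71738/153360 = -71738*1/153360 = -35869/76680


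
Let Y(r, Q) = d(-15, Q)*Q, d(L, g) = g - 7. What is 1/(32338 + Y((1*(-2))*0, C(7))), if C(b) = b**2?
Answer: 1/34396 ≈ 2.9073e-5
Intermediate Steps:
d(L, g) = -7 + g
Y(r, Q) = Q*(-7 + Q) (Y(r, Q) = (-7 + Q)*Q = Q*(-7 + Q))
1/(32338 + Y((1*(-2))*0, C(7))) = 1/(32338 + 7**2*(-7 + 7**2)) = 1/(32338 + 49*(-7 + 49)) = 1/(32338 + 49*42) = 1/(32338 + 2058) = 1/34396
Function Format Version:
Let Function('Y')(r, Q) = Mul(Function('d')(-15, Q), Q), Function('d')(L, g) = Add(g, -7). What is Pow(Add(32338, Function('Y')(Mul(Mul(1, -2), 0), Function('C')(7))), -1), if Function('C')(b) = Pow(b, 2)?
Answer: Rational(1, 34396) ≈ 2.9073e-5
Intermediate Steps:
Function('d')(L, g) = Add(-7, g)
Function('Y')(r, Q) = Mul(Q, Add(-7, Q)) (Function('Y')(r, Q) = Mul(Add(-7, Q), Q) = Mul(Q, Add(-7, Q)))
Pow(Add(32338, Function('Y')(Mul(Mul(1, -2), 0), Function('C')(7))), -1) = Pow(Add(32338, Mul(Pow(7, 2), Add(-7, Pow(7, 2)))), -1) = Pow(Add(32338, Mul(49, Add(-7, 49))), -1) = Pow(Add(32338, Mul(49, 42)), -1) = Pow(Add(32338, 2058), -1) = Pow(34396, -1) = Rational(1, 34396)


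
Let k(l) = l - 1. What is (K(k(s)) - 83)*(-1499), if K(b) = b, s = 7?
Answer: 115423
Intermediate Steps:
k(l) = -1 + l
(K(k(s)) - 83)*(-1499) = ((-1 + 7) - 83)*(-1499) = (6 - 83)*(-1499) = -77*(-1499) = 115423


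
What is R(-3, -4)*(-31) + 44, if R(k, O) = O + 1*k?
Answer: 261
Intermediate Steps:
R(k, O) = O + k
R(-3, -4)*(-31) + 44 = (-4 - 3)*(-31) + 44 = -7*(-31) + 44 = 217 + 44 = 261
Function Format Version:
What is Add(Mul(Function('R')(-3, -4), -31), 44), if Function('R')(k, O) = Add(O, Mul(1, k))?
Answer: 261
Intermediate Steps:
Function('R')(k, O) = Add(O, k)
Add(Mul(Function('R')(-3, -4), -31), 44) = Add(Mul(Add(-4, -3), -31), 44) = Add(Mul(-7, -31), 44) = Add(217, 44) = 261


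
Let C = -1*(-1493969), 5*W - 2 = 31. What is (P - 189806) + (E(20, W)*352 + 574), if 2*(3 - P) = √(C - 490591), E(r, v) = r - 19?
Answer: -188877 - √1003378/2 ≈ -1.8938e+5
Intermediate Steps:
W = 33/5 (W = ⅖ + (⅕)*31 = ⅖ + 31/5 = 33/5 ≈ 6.6000)
C = 1493969
E(r, v) = -19 + r
P = 3 - √1003378/2 (P = 3 - √(1493969 - 490591)/2 = 3 - √1003378/2 ≈ -497.84)
(P - 189806) + (E(20, W)*352 + 574) = ((3 - √1003378/2) - 189806) + ((-19 + 20)*352 + 574) = (-189803 - √1003378/2) + (1*352 + 574) = (-189803 - √1003378/2) + (352 + 574) = (-189803 - √1003378/2) + 926 = -188877 - √1003378/2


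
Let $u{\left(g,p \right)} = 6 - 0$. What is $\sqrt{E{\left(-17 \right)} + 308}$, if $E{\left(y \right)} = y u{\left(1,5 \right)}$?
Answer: $\sqrt{206} \approx 14.353$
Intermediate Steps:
$u{\left(g,p \right)} = 6$ ($u{\left(g,p \right)} = 6 + 0 = 6$)
$E{\left(y \right)} = 6 y$ ($E{\left(y \right)} = y 6 = 6 y$)
$\sqrt{E{\left(-17 \right)} + 308} = \sqrt{6 \left(-17\right) + 308} = \sqrt{-102 + 308} = \sqrt{206}$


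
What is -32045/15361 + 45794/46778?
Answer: -397779688/359278429 ≈ -1.1072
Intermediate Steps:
-32045/15361 + 45794/46778 = -32045*1/15361 + 45794*(1/46778) = -32045/15361 + 22897/23389 = -397779688/359278429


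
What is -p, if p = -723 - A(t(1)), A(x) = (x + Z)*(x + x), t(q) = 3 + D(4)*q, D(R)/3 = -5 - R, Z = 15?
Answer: 1155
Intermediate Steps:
D(R) = -15 - 3*R (D(R) = 3*(-5 - R) = -15 - 3*R)
t(q) = 3 - 27*q (t(q) = 3 + (-15 - 3*4)*q = 3 + (-15 - 12)*q = 3 - 27*q)
A(x) = 2*x*(15 + x) (A(x) = (x + 15)*(x + x) = (15 + x)*(2*x) = 2*x*(15 + x))
p = -1155 (p = -723 - 2*(3 - 27*1)*(15 + (3 - 27*1)) = -723 - 2*(3 - 27)*(15 + (3 - 27)) = -723 - 2*(-24)*(15 - 24) = -723 - 2*(-24)*(-9) = -723 - 1*432 = -723 - 432 = -1155)
-p = -1*(-1155) = 1155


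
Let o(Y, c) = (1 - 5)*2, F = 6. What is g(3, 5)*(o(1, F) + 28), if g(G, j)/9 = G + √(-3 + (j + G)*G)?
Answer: 540 + 180*√21 ≈ 1364.9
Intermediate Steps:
g(G, j) = 9*G + 9*√(-3 + G*(G + j)) (g(G, j) = 9*(G + √(-3 + (j + G)*G)) = 9*(G + √(-3 + (G + j)*G)) = 9*(G + √(-3 + G*(G + j))) = 9*G + 9*√(-3 + G*(G + j)))
o(Y, c) = -8 (o(Y, c) = -4*2 = -8)
g(3, 5)*(o(1, F) + 28) = (9*3 + 9*√(-3 + 3² + 3*5))*(-8 + 28) = (27 + 9*√(-3 + 9 + 15))*20 = (27 + 9*√21)*20 = 540 + 180*√21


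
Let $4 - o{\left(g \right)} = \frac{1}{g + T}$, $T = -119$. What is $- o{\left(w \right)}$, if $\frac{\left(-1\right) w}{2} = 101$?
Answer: $- \frac{1285}{321} \approx -4.0031$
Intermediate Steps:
$w = -202$ ($w = \left(-2\right) 101 = -202$)
$o{\left(g \right)} = 4 - \frac{1}{-119 + g}$ ($o{\left(g \right)} = 4 - \frac{1}{g - 119} = 4 - \frac{1}{-119 + g}$)
$- o{\left(w \right)} = - \frac{-477 + 4 \left(-202\right)}{-119 - 202} = - \frac{-477 - 808}{-321} = - \frac{\left(-1\right) \left(-1285\right)}{321} = \left(-1\right) \frac{1285}{321} = - \frac{1285}{321}$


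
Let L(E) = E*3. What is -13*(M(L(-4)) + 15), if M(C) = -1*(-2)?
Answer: -221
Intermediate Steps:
L(E) = 3*E
M(C) = 2
-13*(M(L(-4)) + 15) = -13*(2 + 15) = -13*17 = -221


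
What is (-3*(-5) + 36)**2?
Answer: 2601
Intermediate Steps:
(-3*(-5) + 36)**2 = (15 + 36)**2 = 51**2 = 2601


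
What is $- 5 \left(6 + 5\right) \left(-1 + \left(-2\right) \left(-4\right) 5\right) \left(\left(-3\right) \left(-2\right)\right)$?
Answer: $-12870$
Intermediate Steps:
$- 5 \left(6 + 5\right) \left(-1 + \left(-2\right) \left(-4\right) 5\right) \left(\left(-3\right) \left(-2\right)\right) = - 5 \cdot 11 \left(-1 + 8 \cdot 5\right) 6 = - 5 \cdot 11 \left(-1 + 40\right) 6 = - 5 \cdot 11 \cdot 39 \cdot 6 = \left(-5\right) 429 \cdot 6 = \left(-2145\right) 6 = -12870$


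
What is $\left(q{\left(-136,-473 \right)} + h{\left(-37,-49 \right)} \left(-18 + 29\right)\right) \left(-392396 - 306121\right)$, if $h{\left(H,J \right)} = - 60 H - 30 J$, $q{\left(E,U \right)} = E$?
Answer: $-28257806718$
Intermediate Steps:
$\left(q{\left(-136,-473 \right)} + h{\left(-37,-49 \right)} \left(-18 + 29\right)\right) \left(-392396 - 306121\right) = \left(-136 + \left(\left(-60\right) \left(-37\right) - -1470\right) \left(-18 + 29\right)\right) \left(-392396 - 306121\right) = \left(-136 + \left(2220 + 1470\right) 11\right) \left(-698517\right) = \left(-136 + 3690 \cdot 11\right) \left(-698517\right) = \left(-136 + 40590\right) \left(-698517\right) = 40454 \left(-698517\right) = -28257806718$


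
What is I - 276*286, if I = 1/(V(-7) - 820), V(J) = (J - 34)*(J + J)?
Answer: -19418257/246 ≈ -78936.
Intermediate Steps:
V(J) = 2*J*(-34 + J) (V(J) = (-34 + J)*(2*J) = 2*J*(-34 + J))
I = -1/246 (I = 1/(2*(-7)*(-34 - 7) - 820) = 1/(2*(-7)*(-41) - 820) = 1/(574 - 820) = 1/(-246) = -1/246 ≈ -0.0040650)
I - 276*286 = -1/246 - 276*286 = -1/246 - 78936 = -19418257/246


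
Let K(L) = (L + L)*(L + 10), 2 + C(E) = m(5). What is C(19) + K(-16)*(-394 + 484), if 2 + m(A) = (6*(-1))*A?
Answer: 17246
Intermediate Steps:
m(A) = -2 - 6*A (m(A) = -2 + (6*(-1))*A = -2 - 6*A)
C(E) = -34 (C(E) = -2 + (-2 - 6*5) = -2 + (-2 - 30) = -2 - 32 = -34)
K(L) = 2*L*(10 + L) (K(L) = (2*L)*(10 + L) = 2*L*(10 + L))
C(19) + K(-16)*(-394 + 484) = -34 + (2*(-16)*(10 - 16))*(-394 + 484) = -34 + (2*(-16)*(-6))*90 = -34 + 192*90 = -34 + 17280 = 17246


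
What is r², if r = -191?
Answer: 36481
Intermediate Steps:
r² = (-191)² = 36481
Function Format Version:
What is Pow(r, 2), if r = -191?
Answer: 36481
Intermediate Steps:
Pow(r, 2) = Pow(-191, 2) = 36481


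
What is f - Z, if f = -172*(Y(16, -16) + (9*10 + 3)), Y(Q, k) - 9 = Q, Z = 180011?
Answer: -200307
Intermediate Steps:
Y(Q, k) = 9 + Q
f = -20296 (f = -172*((9 + 16) + (9*10 + 3)) = -172*(25 + (90 + 3)) = -172*(25 + 93) = -172*118 = -20296)
f - Z = -20296 - 1*180011 = -20296 - 180011 = -200307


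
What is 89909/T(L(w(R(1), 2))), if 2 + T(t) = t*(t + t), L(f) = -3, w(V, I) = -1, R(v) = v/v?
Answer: 89909/16 ≈ 5619.3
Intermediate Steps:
R(v) = 1
T(t) = -2 + 2*t² (T(t) = -2 + t*(t + t) = -2 + t*(2*t) = -2 + 2*t²)
89909/T(L(w(R(1), 2))) = 89909/(-2 + 2*(-3)²) = 89909/(-2 + 2*9) = 89909/(-2 + 18) = 89909/16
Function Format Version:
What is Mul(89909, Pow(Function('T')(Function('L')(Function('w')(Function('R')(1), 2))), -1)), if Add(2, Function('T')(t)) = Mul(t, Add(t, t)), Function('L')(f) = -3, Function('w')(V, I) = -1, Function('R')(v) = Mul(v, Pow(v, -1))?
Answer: Rational(89909, 16) ≈ 5619.3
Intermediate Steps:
Function('R')(v) = 1
Function('T')(t) = Add(-2, Mul(2, Pow(t, 2))) (Function('T')(t) = Add(-2, Mul(t, Add(t, t))) = Add(-2, Mul(t, Mul(2, t))) = Add(-2, Mul(2, Pow(t, 2))))
Mul(89909, Pow(Function('T')(Function('L')(Function('w')(Function('R')(1), 2))), -1)) = Mul(89909, Pow(Add(-2, Mul(2, Pow(-3, 2))), -1)) = Mul(89909, Pow(Add(-2, Mul(2, 9)), -1)) = Mul(89909, Pow(Add(-2, 18), -1)) = Mul(89909, Pow(16, -1)) = Mul(89909, Rational(1, 16)) = Rational(89909, 16)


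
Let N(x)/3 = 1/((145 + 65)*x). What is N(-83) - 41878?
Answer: -243311181/5810 ≈ -41878.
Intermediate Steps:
N(x) = 1/(70*x) (N(x) = 3*(1/((145 + 65)*x)) = 3*(1/(210*x)) = 1/(70*x))
N(-83) - 41878 = (1/70)/(-83) - 41878 = (1/70)*(-1/83) - 41878 = -1/5810 - 41878 = -243311181/5810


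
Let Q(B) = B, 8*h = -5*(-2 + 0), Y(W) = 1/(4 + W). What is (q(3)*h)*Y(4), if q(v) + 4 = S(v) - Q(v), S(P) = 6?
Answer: -5/32 ≈ -0.15625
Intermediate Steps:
h = 5/4 (h = (-5*(-2 + 0))/8 = (-5*(-2))/8 = (⅛)*10 = 5/4 ≈ 1.2500)
q(v) = 2 - v (q(v) = -4 + (6 - v) = 2 - v)
(q(3)*h)*Y(4) = ((2 - 1*3)*(5/4))/(4 + 4) = ((2 - 3)*(5/4))/8 = -1*5/4*(⅛) = -5/4*⅛ = -5/32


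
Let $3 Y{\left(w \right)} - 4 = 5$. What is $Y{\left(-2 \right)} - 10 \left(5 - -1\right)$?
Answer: $-57$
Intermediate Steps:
$Y{\left(w \right)} = 3$ ($Y{\left(w \right)} = \frac{4}{3} + \frac{1}{3} \cdot 5 = \frac{4}{3} + \frac{5}{3} = 3$)
$Y{\left(-2 \right)} - 10 \left(5 - -1\right) = 3 - 10 \left(5 - -1\right) = 3 - 10 \left(5 + 1\right) = 3 - 60 = -57$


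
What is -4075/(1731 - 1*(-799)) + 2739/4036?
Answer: -951703/1021108 ≈ -0.93203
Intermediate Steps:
-4075/(1731 - 1*(-799)) + 2739/4036 = -4075/(1731 + 799) + 2739*(1/4036) = -4075/2530 + 2739/4036 = -4075*1/2530 + 2739/4036 = -815/506 + 2739/4036 = -951703/1021108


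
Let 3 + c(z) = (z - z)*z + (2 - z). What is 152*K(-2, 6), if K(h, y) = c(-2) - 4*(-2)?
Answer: 1368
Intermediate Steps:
c(z) = -1 - z (c(z) = -3 + ((z - z)*z + (2 - z)) = -3 + (0*z + (2 - z)) = -3 + (0 + (2 - z)) = -3 + (2 - z) = -1 - z)
K(h, y) = 9 (K(h, y) = (-1 - 1*(-2)) - 4*(-2) = (-1 + 2) + 8 = 1 + 8 = 9)
152*K(-2, 6) = 152*9 = 1368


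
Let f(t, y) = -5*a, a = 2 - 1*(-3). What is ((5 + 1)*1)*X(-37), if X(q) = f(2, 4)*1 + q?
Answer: -372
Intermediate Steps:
a = 5 (a = 2 + 3 = 5)
f(t, y) = -25 (f(t, y) = -5*5 = -25)
X(q) = -25 + q (X(q) = -25*1 + q = -25 + q)
((5 + 1)*1)*X(-37) = ((5 + 1)*1)*(-25 - 37) = (6*1)*(-62) = 6*(-62) = -372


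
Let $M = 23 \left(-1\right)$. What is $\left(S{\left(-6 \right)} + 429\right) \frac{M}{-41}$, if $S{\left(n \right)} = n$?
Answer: $\frac{9729}{41} \approx 237.29$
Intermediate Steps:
$M = -23$
$\left(S{\left(-6 \right)} + 429\right) \frac{M}{-41} = \left(-6 + 429\right) \left(- \frac{23}{-41}\right) = 423 \left(\left(-23\right) \left(- \frac{1}{41}\right)\right) = 423 \cdot \frac{23}{41} = \frac{9729}{41}$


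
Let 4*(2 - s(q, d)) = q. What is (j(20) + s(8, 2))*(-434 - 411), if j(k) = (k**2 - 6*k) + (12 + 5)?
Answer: -250965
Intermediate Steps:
j(k) = 17 + k**2 - 6*k (j(k) = (k**2 - 6*k) + 17 = 17 + k**2 - 6*k)
s(q, d) = 2 - q/4
(j(20) + s(8, 2))*(-434 - 411) = ((17 + 20**2 - 6*20) + (2 - 1/4*8))*(-434 - 411) = ((17 + 400 - 120) + (2 - 2))*(-845) = (297 + 0)*(-845) = 297*(-845) = -250965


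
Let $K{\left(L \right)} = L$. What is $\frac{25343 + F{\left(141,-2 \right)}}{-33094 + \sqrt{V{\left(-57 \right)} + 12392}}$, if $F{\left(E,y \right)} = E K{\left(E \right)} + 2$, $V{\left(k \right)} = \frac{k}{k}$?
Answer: $- \frac{1496709244}{1095200443} - \frac{1221102 \sqrt{17}}{1095200443} \approx -1.3712$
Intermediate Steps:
$V{\left(k \right)} = 1$
$F{\left(E,y \right)} = 2 + E^{2}$ ($F{\left(E,y \right)} = E E + 2 = E^{2} + 2 = 2 + E^{2}$)
$\frac{25343 + F{\left(141,-2 \right)}}{-33094 + \sqrt{V{\left(-57 \right)} + 12392}} = \frac{25343 + \left(2 + 141^{2}\right)}{-33094 + \sqrt{1 + 12392}} = \frac{25343 + \left(2 + 19881\right)}{-33094 + \sqrt{12393}} = \frac{25343 + 19883}{-33094 + 27 \sqrt{17}} = \frac{45226}{-33094 + 27 \sqrt{17}}$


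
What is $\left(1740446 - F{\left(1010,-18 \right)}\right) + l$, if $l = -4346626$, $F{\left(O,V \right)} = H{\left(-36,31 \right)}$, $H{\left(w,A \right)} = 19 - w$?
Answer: $-2606235$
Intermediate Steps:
$F{\left(O,V \right)} = 55$ ($F{\left(O,V \right)} = 19 - -36 = 19 + 36 = 55$)
$\left(1740446 - F{\left(1010,-18 \right)}\right) + l = \left(1740446 - 55\right) - 4346626 = 1740391 - 4346626 = -2606235$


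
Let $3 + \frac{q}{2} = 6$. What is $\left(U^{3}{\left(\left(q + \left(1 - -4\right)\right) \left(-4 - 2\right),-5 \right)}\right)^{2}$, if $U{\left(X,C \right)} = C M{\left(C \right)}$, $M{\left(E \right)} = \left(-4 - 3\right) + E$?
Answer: $46656000000$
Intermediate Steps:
$M{\left(E \right)} = -7 + E$
$q = 6$ ($q = -6 + 2 \cdot 6 = -6 + 12 = 6$)
$U{\left(X,C \right)} = C \left(-7 + C\right)$
$\left(U^{3}{\left(\left(q + \left(1 - -4\right)\right) \left(-4 - 2\right),-5 \right)}\right)^{2} = \left(\left(- 5 \left(-7 - 5\right)\right)^{3}\right)^{2} = \left(\left(\left(-5\right) \left(-12\right)\right)^{3}\right)^{2} = \left(60^{3}\right)^{2} = 216000^{2} = 46656000000$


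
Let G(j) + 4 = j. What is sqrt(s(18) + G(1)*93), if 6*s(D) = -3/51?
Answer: I*sqrt(2902818)/102 ≈ 16.704*I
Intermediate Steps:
G(j) = -4 + j
s(D) = -1/102 (s(D) = (-3/51)/6 = (-3*1/51)/6 = (1/6)*(-1/17) = -1/102)
sqrt(s(18) + G(1)*93) = sqrt(-1/102 + (-4 + 1)*93) = sqrt(-1/102 - 3*93) = sqrt(-1/102 - 279) = sqrt(-28459/102) = I*sqrt(2902818)/102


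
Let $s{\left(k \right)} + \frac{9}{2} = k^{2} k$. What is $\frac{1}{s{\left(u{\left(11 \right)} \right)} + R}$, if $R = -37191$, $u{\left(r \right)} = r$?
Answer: $- \frac{2}{71729} \approx -2.7883 \cdot 10^{-5}$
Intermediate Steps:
$s{\left(k \right)} = - \frac{9}{2} + k^{3}$ ($s{\left(k \right)} = - \frac{9}{2} + k^{2} k = - \frac{9}{2} + k^{3}$)
$\frac{1}{s{\left(u{\left(11 \right)} \right)} + R} = \frac{1}{\left(- \frac{9}{2} + 11^{3}\right) - 37191} = \frac{1}{\left(- \frac{9}{2} + 1331\right) - 37191} = \frac{1}{\frac{2653}{2} - 37191} = \frac{1}{- \frac{71729}{2}} = - \frac{2}{71729}$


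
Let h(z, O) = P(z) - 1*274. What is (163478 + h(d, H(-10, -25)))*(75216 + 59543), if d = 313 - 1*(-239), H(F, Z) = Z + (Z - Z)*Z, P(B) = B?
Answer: 22067594804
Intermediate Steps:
H(F, Z) = Z (H(F, Z) = Z + 0*Z = Z + 0 = Z)
d = 552 (d = 313 + 239 = 552)
h(z, O) = -274 + z (h(z, O) = z - 1*274 = z - 274 = -274 + z)
(163478 + h(d, H(-10, -25)))*(75216 + 59543) = (163478 + (-274 + 552))*(75216 + 59543) = (163478 + 278)*134759 = 163756*134759 = 22067594804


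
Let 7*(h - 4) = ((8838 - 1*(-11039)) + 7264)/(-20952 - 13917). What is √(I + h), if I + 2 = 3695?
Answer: √24471970677770/81361 ≈ 60.802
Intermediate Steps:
h = 316397/81361 (h = 4 + (((8838 - 1*(-11039)) + 7264)/(-20952 - 13917))/7 = 4 + (((8838 + 11039) + 7264)/(-34869))/7 = 4 + ((19877 + 7264)*(-1/34869))/7 = 4 + (27141*(-1/34869))/7 = 4 + (⅐)*(-9047/11623) = 4 - 9047/81361 = 316397/81361 ≈ 3.8888)
I = 3693 (I = -2 + 3695 = 3693)
√(I + h) = √(3693 + 316397/81361) = √(300782570/81361) = √24471970677770/81361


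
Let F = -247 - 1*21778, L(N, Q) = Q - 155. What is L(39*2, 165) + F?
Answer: -22015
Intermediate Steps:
L(N, Q) = -155 + Q
F = -22025 (F = -247 - 21778 = -22025)
L(39*2, 165) + F = (-155 + 165) - 22025 = 10 - 22025 = -22015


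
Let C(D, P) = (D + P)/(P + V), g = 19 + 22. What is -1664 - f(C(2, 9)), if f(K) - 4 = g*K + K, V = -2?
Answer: -1734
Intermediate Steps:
g = 41
C(D, P) = (D + P)/(-2 + P) (C(D, P) = (D + P)/(P - 2) = (D + P)/(-2 + P))
f(K) = 4 + 42*K (f(K) = 4 + (41*K + K) = 4 + 42*K)
-1664 - f(C(2, 9)) = -1664 - (4 + 42*((2 + 9)/(-2 + 9))) = -1664 - (4 + 42*(11/7)) = -1664 - (4 + 66) = -1664 - 1*70 = -1664 - 70 = -1734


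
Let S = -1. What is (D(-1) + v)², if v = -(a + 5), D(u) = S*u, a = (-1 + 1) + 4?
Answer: 64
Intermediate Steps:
a = 4 (a = 0 + 4 = 4)
D(u) = -u
v = -9 (v = -(4 + 5) = -1*9 = -9)
(D(-1) + v)² = (-1*(-1) - 9)² = (1 - 9)² = (-8)² = 64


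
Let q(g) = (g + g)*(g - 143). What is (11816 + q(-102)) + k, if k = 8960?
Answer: 70756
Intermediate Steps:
q(g) = 2*g*(-143 + g) (q(g) = (2*g)*(-143 + g) = 2*g*(-143 + g))
(11816 + q(-102)) + k = (11816 + 2*(-102)*(-143 - 102)) + 8960 = (11816 + 2*(-102)*(-245)) + 8960 = (11816 + 49980) + 8960 = 61796 + 8960 = 70756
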